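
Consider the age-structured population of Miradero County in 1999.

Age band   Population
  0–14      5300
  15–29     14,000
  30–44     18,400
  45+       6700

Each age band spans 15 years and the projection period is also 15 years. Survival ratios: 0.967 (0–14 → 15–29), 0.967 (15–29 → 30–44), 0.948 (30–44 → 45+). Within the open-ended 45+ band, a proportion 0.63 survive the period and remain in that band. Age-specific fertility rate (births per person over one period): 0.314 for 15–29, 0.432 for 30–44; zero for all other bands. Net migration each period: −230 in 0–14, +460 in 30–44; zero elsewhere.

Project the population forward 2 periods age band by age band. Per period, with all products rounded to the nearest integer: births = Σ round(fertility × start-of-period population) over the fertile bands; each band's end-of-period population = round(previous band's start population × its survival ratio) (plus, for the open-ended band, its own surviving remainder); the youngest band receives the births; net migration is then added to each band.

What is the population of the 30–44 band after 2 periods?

Period 1.
Births: 14000 × 0.314 = 4396 ; 18400 × 0.432 = 7949 ⇒ total 12345
15–29: 5300 × 0.967 = 5125
30–44: 14000 × 0.967 = 13538
45+: 18400 × 0.948 + 6700 × 0.63 = 17443 + 4221 = 21664
Net migration: 0–14 − 230 → 12115; 30–44 + 460 → 13998
→ [12115, 5125, 13998, 21664]
Period 2.
Births: 5125 × 0.314 = 1609 ; 13998 × 0.432 = 6047 ⇒ total 7656
15–29: 12115 × 0.967 = 11715
30–44: 5125 × 0.967 = 4956
45+: 13998 × 0.948 + 21664 × 0.63 = 13270 + 13648 = 26918
Net migration: 0–14 − 230 → 7426; 30–44 + 460 → 5416
→ [7426, 11715, 5416, 26918]

5416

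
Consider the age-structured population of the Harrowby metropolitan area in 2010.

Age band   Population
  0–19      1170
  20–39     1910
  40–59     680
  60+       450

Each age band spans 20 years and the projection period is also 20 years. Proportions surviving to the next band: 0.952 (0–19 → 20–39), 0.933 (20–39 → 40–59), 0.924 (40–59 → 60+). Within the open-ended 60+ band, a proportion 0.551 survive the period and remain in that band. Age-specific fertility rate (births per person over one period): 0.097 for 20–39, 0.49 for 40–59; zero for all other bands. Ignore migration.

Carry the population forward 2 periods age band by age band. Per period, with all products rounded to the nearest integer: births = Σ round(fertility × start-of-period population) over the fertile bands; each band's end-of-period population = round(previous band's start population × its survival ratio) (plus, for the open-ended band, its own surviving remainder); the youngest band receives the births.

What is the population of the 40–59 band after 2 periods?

Numbering the groups 1..4 from youngest to oldest:
— Period 1 —
Births: 1910 * 0.097 = 185 ; 680 * 0.49 = 333 → total 518
Group 2: 1170 * 0.952 = 1114
Group 3: 1910 * 0.933 = 1782
Group 4: 680 * 0.924 + 450 * 0.551 = 628 + 248 = 876
End of period: [518, 1114, 1782, 876]
— Period 2 —
Births: 1114 * 0.097 = 108 ; 1782 * 0.49 = 873 → total 981
Group 2: 518 * 0.952 = 493
Group 3: 1114 * 0.933 = 1039
Group 4: 1782 * 0.924 + 876 * 0.551 = 1647 + 483 = 2130
End of period: [981, 493, 1039, 2130]

1039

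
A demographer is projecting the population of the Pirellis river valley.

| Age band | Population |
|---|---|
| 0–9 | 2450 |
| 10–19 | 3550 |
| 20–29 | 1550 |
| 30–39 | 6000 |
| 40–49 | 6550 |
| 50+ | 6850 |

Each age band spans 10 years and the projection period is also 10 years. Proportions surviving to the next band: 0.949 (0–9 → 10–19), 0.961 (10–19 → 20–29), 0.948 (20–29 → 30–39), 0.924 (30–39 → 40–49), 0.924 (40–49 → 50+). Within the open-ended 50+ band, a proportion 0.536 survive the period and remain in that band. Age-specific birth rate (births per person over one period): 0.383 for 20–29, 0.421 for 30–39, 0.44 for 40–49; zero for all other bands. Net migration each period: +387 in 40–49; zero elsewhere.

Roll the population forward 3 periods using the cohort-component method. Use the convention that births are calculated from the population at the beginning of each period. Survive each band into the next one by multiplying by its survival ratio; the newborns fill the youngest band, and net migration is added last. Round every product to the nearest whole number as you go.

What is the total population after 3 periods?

— Period 1 —
Births: 1550 * 0.383 = 594, 6000 * 0.421 = 2526, 6550 * 0.44 = 2882 — total 6002
10–19: 2450 * 0.949 = 2325
20–29: 3550 * 0.961 = 3412
30–39: 1550 * 0.948 = 1469
40–49: 6000 * 0.924 = 5544
50+: 6550 * 0.924 + 6850 * 0.536 = 6052 + 3672 = 9724
Net migration: 40–49 + 387 → 5931
End of period: [6002, 2325, 3412, 1469, 5931, 9724]
— Period 2 —
Births: 3412 * 0.383 = 1307, 1469 * 0.421 = 618, 5931 * 0.44 = 2610 — total 4535
10–19: 6002 * 0.949 = 5696
20–29: 2325 * 0.961 = 2234
30–39: 3412 * 0.948 = 3235
40–49: 1469 * 0.924 = 1357
50+: 5931 * 0.924 + 9724 * 0.536 = 5480 + 5212 = 10692
Net migration: 40–49 + 387 → 1744
End of period: [4535, 5696, 2234, 3235, 1744, 10692]
— Period 3 —
Births: 2234 * 0.383 = 856, 3235 * 0.421 = 1362, 1744 * 0.44 = 767 — total 2985
10–19: 4535 * 0.949 = 4304
20–29: 5696 * 0.961 = 5474
30–39: 2234 * 0.948 = 2118
40–49: 3235 * 0.924 = 2989
50+: 1744 * 0.924 + 10692 * 0.536 = 1611 + 5731 = 7342
Net migration: 40–49 + 387 → 3376
End of period: [2985, 4304, 5474, 2118, 3376, 7342]
Total after period 3: 2985 + 4304 + 5474 + 2118 + 3376 + 7342 = 25599

25599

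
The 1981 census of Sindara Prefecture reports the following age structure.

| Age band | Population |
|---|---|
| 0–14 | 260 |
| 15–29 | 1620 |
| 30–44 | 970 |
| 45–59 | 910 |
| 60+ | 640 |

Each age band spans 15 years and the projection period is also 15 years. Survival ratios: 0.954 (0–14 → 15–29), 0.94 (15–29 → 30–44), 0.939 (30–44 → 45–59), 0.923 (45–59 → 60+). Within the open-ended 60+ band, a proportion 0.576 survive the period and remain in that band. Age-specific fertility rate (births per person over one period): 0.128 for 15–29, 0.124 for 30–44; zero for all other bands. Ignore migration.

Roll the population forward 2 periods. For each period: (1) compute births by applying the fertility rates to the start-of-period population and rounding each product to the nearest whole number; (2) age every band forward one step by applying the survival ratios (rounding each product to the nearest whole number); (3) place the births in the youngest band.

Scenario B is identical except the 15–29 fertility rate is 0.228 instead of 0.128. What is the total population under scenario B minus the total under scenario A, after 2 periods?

180

— Period 1 —
Births: 1620 × 0.128 = 207  |  970 × 0.124 = 120 → 327
15–29: 260 × 0.954 = 248
30–44: 1620 × 0.94 = 1523
45–59: 970 × 0.939 = 911
60+: 910 × 0.923 + 640 × 0.576 = 840 + 369 = 1209
End of period: [327, 248, 1523, 911, 1209]
— Period 2 —
Births: 248 × 0.128 = 32  |  1523 × 0.124 = 189 → 221
15–29: 327 × 0.954 = 312
30–44: 248 × 0.94 = 233
45–59: 1523 × 0.939 = 1430
60+: 911 × 0.923 + 1209 × 0.576 = 841 + 696 = 1537
End of period: [221, 312, 233, 1430, 1537]
Scenario A total after 2 periods: 3733
Scenario B projection —
— Period 1 —
Births: 1620 × 0.228 = 369  |  970 × 0.124 = 120 → 489
15–29: 260 × 0.954 = 248
30–44: 1620 × 0.94 = 1523
45–59: 970 × 0.939 = 911
60+: 910 × 0.923 + 640 × 0.576 = 840 + 369 = 1209
End of period: [489, 248, 1523, 911, 1209]
— Period 2 —
Births: 248 × 0.228 = 57  |  1523 × 0.124 = 189 → 246
15–29: 489 × 0.954 = 467
30–44: 248 × 0.94 = 233
45–59: 1523 × 0.939 = 1430
60+: 911 × 0.923 + 1209 × 0.576 = 841 + 696 = 1537
End of period: [246, 467, 233, 1430, 1537]
Scenario B total after 2 periods: 3913
Difference B − A = 3913 − 3733 = 180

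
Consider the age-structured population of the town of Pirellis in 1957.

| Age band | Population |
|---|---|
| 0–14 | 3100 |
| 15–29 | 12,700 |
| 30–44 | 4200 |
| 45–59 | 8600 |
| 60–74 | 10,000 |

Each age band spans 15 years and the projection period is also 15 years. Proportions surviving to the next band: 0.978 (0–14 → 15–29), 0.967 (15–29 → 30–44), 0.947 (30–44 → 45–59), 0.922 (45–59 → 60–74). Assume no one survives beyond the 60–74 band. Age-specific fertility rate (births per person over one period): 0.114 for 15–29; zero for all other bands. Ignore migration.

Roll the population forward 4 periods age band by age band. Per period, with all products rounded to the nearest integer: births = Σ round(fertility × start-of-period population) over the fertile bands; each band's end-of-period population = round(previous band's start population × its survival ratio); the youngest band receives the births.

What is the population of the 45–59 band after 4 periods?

Period 1:
Births: 12700 × 0.114 = 1448
15–29: 3100 × 0.978 = 3032
30–44: 12700 × 0.967 = 12281
45–59: 4200 × 0.947 = 3977
60–74: 8600 × 0.922 = 7929
Population now: 0–14=1448, 15–29=3032, 30–44=12281, 45–59=3977, 60–74=7929
Period 2:
Births: 3032 × 0.114 = 346
15–29: 1448 × 0.978 = 1416
30–44: 3032 × 0.967 = 2932
45–59: 12281 × 0.947 = 11630
60–74: 3977 × 0.922 = 3667
Population now: 0–14=346, 15–29=1416, 30–44=2932, 45–59=11630, 60–74=3667
Period 3:
Births: 1416 × 0.114 = 161
15–29: 346 × 0.978 = 338
30–44: 1416 × 0.967 = 1369
45–59: 2932 × 0.947 = 2777
60–74: 11630 × 0.922 = 10723
Population now: 0–14=161, 15–29=338, 30–44=1369, 45–59=2777, 60–74=10723
Period 4:
Births: 338 × 0.114 = 39
15–29: 161 × 0.978 = 157
30–44: 338 × 0.967 = 327
45–59: 1369 × 0.947 = 1296
60–74: 2777 × 0.922 = 2560
Population now: 0–14=39, 15–29=157, 30–44=327, 45–59=1296, 60–74=2560

1296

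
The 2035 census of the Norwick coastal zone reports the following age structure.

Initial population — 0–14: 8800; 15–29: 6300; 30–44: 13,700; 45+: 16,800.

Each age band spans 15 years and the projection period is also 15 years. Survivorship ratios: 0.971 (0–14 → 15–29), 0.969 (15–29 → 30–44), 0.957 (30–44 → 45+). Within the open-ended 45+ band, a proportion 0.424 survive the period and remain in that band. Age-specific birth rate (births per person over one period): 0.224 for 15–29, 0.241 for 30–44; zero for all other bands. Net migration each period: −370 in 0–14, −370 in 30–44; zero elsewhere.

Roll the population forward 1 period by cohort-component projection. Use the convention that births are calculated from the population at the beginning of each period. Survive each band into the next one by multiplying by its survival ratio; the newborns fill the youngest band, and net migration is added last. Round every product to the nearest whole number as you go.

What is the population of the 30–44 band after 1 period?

5735

Numbering the bands 1..4 from youngest to oldest:
After projecting period 1:
Births: 6300 × 0.224 = 1411 ; 13700 × 0.241 = 3302 → total 4713
Band 2: 8800 × 0.971 = 8545
Band 3: 6300 × 0.969 = 6105
Band 4: 13700 × 0.957 + 16800 × 0.424 = 13111 + 7123 = 20234
Net migration: Band 1 − 370 → 4343; Band 3 − 370 → 5735
Population now: 0–14=4343, 15–29=8545, 30–44=5735, 45+=20234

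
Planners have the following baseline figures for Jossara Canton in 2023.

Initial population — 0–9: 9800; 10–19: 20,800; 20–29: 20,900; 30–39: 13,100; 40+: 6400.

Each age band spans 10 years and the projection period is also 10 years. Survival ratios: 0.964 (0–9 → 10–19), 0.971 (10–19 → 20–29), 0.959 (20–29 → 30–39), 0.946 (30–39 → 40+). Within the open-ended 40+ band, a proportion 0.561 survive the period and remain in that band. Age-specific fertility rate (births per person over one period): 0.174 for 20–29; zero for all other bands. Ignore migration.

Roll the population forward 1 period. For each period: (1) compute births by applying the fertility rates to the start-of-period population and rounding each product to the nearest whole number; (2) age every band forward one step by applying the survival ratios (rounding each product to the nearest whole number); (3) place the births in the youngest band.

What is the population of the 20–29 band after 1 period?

Let group 1 be 0–9 through group 5 = 40+.
[period 1]
Births: 20900 × 0.174 = 3637
Group 2: 9800 × 0.964 = 9447
Group 3: 20800 × 0.971 = 20197
Group 4: 20900 × 0.959 = 20043
Group 5: 13100 × 0.946 + 6400 × 0.561 = 12393 + 3590 = 15983
Giving 3637 / 9447 / 20197 / 20043 / 15983.

20197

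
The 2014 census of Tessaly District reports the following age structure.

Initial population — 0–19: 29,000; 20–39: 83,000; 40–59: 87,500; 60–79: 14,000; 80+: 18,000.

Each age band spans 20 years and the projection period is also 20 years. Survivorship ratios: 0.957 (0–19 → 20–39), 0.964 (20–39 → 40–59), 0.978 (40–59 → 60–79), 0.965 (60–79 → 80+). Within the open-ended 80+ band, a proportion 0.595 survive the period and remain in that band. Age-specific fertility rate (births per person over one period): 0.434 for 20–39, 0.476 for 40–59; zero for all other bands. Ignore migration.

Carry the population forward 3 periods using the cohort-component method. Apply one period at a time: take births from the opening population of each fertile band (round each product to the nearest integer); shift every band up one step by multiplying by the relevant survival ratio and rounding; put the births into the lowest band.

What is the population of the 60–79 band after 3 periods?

After projecting period 1:
Births: 83000 × 0.434 = 36022  |  87500 × 0.476 = 41650 — total 77672
20–39: 29000 × 0.957 = 27753
40–59: 83000 × 0.964 = 80012
60–79: 87500 × 0.978 = 85575
80+: 14000 × 0.965 + 18000 × 0.595 = 13510 + 10710 = 24220
→ [77672, 27753, 80012, 85575, 24220]
After projecting period 2:
Births: 27753 × 0.434 = 12045  |  80012 × 0.476 = 38086 — total 50131
20–39: 77672 × 0.957 = 74332
40–59: 27753 × 0.964 = 26754
60–79: 80012 × 0.978 = 78252
80+: 85575 × 0.965 + 24220 × 0.595 = 82580 + 14411 = 96991
→ [50131, 74332, 26754, 78252, 96991]
After projecting period 3:
Births: 74332 × 0.434 = 32260  |  26754 × 0.476 = 12735 — total 44995
20–39: 50131 × 0.957 = 47975
40–59: 74332 × 0.964 = 71656
60–79: 26754 × 0.978 = 26165
80+: 78252 × 0.965 + 96991 × 0.595 = 75513 + 57710 = 133223
→ [44995, 47975, 71656, 26165, 133223]

26165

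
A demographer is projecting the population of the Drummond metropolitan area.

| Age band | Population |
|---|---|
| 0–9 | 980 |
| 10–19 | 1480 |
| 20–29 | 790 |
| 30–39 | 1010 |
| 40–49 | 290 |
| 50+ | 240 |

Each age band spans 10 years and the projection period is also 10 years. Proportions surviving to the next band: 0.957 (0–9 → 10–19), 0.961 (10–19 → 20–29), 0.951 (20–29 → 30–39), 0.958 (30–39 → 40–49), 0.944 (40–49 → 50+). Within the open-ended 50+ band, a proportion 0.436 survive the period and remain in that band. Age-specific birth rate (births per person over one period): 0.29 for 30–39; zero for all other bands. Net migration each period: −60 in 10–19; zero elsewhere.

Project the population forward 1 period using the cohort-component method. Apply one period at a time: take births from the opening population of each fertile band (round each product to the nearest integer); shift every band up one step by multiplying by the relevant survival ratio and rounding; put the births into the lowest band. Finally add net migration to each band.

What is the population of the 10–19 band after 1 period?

878

Call the groups 1 to 6, youngest first.
Period 1:
Births: 1010 × 0.29 = 293
Group 2: 980 × 0.957 = 938
Group 3: 1480 × 0.961 = 1422
Group 4: 790 × 0.951 = 751
Group 5: 1010 × 0.958 = 968
Group 6: 290 × 0.944 + 240 × 0.436 = 274 + 105 = 379
Net migration: Group 2 − 60 → 878
Giving 293 / 878 / 1422 / 751 / 968 / 379.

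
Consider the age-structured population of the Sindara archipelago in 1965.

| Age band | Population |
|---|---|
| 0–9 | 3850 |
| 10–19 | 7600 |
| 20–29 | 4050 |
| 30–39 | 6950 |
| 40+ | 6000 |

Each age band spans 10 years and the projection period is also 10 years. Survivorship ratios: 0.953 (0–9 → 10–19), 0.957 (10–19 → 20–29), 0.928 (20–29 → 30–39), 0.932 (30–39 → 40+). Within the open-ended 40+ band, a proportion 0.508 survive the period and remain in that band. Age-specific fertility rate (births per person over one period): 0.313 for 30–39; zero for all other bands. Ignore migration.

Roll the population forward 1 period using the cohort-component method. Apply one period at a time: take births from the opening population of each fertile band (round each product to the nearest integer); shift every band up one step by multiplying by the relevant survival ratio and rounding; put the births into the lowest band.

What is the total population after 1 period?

26400

Period 1:
Births: 6950 * 0.313 = 2175
10–19: 3850 * 0.953 = 3669
20–29: 7600 * 0.957 = 7273
30–39: 4050 * 0.928 = 3758
40+: 6950 * 0.932 + 6000 * 0.508 = 6477 + 3048 = 9525
End of period: [2175, 3669, 7273, 3758, 9525]
Total after period 1: 2175 + 3669 + 7273 + 3758 + 9525 = 26400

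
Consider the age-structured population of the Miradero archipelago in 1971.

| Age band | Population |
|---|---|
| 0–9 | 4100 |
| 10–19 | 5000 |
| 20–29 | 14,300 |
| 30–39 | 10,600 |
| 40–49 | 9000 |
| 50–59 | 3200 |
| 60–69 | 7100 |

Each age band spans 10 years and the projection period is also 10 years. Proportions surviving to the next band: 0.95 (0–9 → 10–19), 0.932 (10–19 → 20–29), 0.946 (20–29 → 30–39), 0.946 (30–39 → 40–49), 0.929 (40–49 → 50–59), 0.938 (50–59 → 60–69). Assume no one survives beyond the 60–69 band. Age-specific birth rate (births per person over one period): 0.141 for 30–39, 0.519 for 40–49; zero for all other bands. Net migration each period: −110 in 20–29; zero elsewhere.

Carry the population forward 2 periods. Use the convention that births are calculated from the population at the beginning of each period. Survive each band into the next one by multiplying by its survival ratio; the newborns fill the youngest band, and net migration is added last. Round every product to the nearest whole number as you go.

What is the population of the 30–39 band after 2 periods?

4304

(Groups numbered youngest = 1 to oldest = 7.)
Period 1.
Births: 10600 * 0.141 = 1495 ; 9000 * 0.519 = 4671 → 6166
Group 2: 4100 * 0.95 = 3895
Group 3: 5000 * 0.932 = 4660
Group 4: 14300 * 0.946 = 13528
Group 5: 10600 * 0.946 = 10028
Group 6: 9000 * 0.929 = 8361
Group 7: 3200 * 0.938 = 3002
Net migration: Group 3 − 110 → 4550
Giving 6166 / 3895 / 4550 / 13528 / 10028 / 8361 / 3002.
Period 2.
Births: 13528 * 0.141 = 1907 ; 10028 * 0.519 = 5205 → 7112
Group 2: 6166 * 0.95 = 5858
Group 3: 3895 * 0.932 = 3630
Group 4: 4550 * 0.946 = 4304
Group 5: 13528 * 0.946 = 12797
Group 6: 10028 * 0.929 = 9316
Group 7: 8361 * 0.938 = 7843
Net migration: Group 3 − 110 → 3520
Giving 7112 / 5858 / 3520 / 4304 / 12797 / 9316 / 7843.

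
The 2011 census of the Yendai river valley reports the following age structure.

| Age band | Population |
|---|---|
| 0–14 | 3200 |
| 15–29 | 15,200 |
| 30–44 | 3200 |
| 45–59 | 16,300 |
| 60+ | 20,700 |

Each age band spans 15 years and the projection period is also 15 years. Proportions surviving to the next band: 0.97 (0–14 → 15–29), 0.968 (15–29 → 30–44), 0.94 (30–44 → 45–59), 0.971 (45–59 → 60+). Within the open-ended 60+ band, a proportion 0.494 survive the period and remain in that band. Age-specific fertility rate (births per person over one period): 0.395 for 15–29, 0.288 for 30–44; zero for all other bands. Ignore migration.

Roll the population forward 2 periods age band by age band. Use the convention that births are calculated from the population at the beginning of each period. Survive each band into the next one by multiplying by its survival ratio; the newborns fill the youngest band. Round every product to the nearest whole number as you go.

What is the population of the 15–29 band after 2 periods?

6718

Let group 1 be 0–14 through group 5 = 60+.
Period 1:
Births: 15200 × 0.395 = 6004  |  3200 × 0.288 = 922 — total 6926
Group 2: 3200 × 0.97 = 3104
Group 3: 15200 × 0.968 = 14714
Group 4: 3200 × 0.94 = 3008
Group 5: 16300 × 0.971 + 20700 × 0.494 = 15827 + 10226 = 26053
→ [6926, 3104, 14714, 3008, 26053]
Period 2:
Births: 3104 × 0.395 = 1226  |  14714 × 0.288 = 4238 — total 5464
Group 2: 6926 × 0.97 = 6718
Group 3: 3104 × 0.968 = 3005
Group 4: 14714 × 0.94 = 13831
Group 5: 3008 × 0.971 + 26053 × 0.494 = 2921 + 12870 = 15791
→ [5464, 6718, 3005, 13831, 15791]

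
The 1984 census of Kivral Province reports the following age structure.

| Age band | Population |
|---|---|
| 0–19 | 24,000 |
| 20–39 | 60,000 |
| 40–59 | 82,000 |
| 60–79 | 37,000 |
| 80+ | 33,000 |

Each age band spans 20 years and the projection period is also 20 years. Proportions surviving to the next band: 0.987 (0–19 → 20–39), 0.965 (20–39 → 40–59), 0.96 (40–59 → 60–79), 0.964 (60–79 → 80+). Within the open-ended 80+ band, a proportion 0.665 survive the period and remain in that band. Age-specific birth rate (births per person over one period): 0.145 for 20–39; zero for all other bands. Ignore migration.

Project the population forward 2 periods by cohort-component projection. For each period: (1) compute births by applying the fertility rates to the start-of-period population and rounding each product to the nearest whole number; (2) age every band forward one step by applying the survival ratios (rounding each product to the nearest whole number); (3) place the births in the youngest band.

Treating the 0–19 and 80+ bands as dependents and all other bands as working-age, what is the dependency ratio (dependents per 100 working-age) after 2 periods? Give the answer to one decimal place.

[period 1]
Births: 60000 × 0.145 = 8700
20–39: 24000 × 0.987 = 23688
40–59: 60000 × 0.965 = 57900
60–79: 82000 × 0.96 = 78720
80+: 37000 × 0.964 + 33000 × 0.665 = 35668 + 21945 = 57613
Giving 8700 / 23688 / 57900 / 78720 / 57613.
[period 2]
Births: 23688 × 0.145 = 3435
20–39: 8700 × 0.987 = 8587
40–59: 23688 × 0.965 = 22859
60–79: 57900 × 0.96 = 55584
80+: 78720 × 0.964 + 57613 × 0.665 = 75886 + 38313 = 114199
Giving 3435 / 8587 / 22859 / 55584 / 114199.
Dependents (band 0–19 + band 80+) = 3435 + 114199 = 117634; working-age = 87030; ratio = 117634/87030 × 100 = 135.2

135.2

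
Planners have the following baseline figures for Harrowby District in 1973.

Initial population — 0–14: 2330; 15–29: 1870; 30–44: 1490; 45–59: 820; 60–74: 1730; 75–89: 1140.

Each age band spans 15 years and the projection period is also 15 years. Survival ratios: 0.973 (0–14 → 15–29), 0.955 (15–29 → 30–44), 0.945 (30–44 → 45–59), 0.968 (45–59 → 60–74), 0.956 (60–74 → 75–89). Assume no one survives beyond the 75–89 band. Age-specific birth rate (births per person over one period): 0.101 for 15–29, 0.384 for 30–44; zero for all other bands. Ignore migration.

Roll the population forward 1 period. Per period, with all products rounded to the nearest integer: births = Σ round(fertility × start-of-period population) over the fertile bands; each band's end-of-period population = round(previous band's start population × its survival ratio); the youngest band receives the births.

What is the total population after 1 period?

8670

(Bands numbered youngest = 1 to oldest = 6.)
Period 1:
Births: 1870 × 0.101 = 189 ; 1490 × 0.384 = 572 → total 761
Band 2: 2330 × 0.973 = 2267
Band 3: 1870 × 0.955 = 1786
Band 4: 1490 × 0.945 = 1408
Band 5: 820 × 0.968 = 794
Band 6: 1730 × 0.956 = 1654
Population now: 0–14=761, 15–29=2267, 30–44=1786, 45–59=1408, 60–74=794, 75–89=1654
Total after period 1: 761 + 2267 + 1786 + 1408 + 794 + 1654 = 8670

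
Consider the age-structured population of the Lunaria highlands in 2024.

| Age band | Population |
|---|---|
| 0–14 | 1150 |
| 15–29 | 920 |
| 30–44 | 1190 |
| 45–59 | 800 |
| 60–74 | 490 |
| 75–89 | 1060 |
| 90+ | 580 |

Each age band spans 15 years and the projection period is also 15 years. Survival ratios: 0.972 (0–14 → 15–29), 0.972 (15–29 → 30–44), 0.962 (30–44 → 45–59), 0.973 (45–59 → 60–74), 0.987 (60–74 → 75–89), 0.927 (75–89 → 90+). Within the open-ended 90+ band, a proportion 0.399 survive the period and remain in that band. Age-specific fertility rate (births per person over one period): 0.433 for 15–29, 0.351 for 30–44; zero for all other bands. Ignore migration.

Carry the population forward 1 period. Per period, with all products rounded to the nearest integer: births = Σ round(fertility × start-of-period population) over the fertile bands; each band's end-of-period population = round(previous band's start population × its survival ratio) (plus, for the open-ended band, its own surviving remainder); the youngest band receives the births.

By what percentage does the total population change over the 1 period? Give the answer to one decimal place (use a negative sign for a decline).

Period 1.
Births: 920 * 0.433 = 398, 1190 * 0.351 = 418 → 816
15–29: 1150 * 0.972 = 1118
30–44: 920 * 0.972 = 894
45–59: 1190 * 0.962 = 1145
60–74: 800 * 0.973 = 778
75–89: 490 * 0.987 = 484
90+: 1060 * 0.927 + 580 * 0.399 = 983 + 231 = 1214
Giving 816 / 1118 / 894 / 1145 / 778 / 484 / 1214.
Total: 6190 → 6449; change = 259; percentage change = 4.2%

4.2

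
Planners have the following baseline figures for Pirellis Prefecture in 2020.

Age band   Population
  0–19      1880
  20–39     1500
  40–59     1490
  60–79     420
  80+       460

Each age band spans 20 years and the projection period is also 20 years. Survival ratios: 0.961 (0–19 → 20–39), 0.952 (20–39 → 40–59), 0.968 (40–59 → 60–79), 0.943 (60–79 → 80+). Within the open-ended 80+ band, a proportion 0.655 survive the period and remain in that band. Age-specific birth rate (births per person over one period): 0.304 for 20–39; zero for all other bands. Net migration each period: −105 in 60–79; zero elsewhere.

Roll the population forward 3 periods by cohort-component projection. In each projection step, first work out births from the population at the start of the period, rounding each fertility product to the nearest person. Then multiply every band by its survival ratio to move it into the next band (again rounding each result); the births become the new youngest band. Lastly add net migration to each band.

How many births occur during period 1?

456

After projecting period 1:
Births: 1500 × 0.304 = 456
20–39: 1880 × 0.961 = 1807
40–59: 1500 × 0.952 = 1428
60–79: 1490 × 0.968 = 1442
80+: 420 × 0.943 + 460 × 0.655 = 396 + 301 = 697
Net migration: 60–79 − 105 → 1337
End of period: [456, 1807, 1428, 1337, 697]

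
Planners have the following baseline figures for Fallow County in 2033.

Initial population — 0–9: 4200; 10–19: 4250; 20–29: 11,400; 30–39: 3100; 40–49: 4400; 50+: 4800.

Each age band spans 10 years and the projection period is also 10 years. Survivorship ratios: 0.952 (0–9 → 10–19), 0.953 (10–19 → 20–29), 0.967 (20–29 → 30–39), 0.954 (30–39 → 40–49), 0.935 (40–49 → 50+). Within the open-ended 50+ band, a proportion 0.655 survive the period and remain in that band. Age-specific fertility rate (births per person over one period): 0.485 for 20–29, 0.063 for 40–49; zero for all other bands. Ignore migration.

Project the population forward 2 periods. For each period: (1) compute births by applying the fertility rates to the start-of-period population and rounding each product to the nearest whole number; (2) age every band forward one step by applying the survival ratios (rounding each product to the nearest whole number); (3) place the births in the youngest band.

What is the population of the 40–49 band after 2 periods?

10517

Period 1.
Births: 11400 × 0.485 = 5529, 4400 × 0.063 = 277 → 5806
10–19: 4200 × 0.952 = 3998
20–29: 4250 × 0.953 = 4050
30–39: 11400 × 0.967 = 11024
40–49: 3100 × 0.954 = 2957
50+: 4400 × 0.935 + 4800 × 0.655 = 4114 + 3144 = 7258
→ [5806, 3998, 4050, 11024, 2957, 7258]
Period 2.
Births: 4050 × 0.485 = 1964, 2957 × 0.063 = 186 → 2150
10–19: 5806 × 0.952 = 5527
20–29: 3998 × 0.953 = 3810
30–39: 4050 × 0.967 = 3916
40–49: 11024 × 0.954 = 10517
50+: 2957 × 0.935 + 7258 × 0.655 = 2765 + 4754 = 7519
→ [2150, 5527, 3810, 3916, 10517, 7519]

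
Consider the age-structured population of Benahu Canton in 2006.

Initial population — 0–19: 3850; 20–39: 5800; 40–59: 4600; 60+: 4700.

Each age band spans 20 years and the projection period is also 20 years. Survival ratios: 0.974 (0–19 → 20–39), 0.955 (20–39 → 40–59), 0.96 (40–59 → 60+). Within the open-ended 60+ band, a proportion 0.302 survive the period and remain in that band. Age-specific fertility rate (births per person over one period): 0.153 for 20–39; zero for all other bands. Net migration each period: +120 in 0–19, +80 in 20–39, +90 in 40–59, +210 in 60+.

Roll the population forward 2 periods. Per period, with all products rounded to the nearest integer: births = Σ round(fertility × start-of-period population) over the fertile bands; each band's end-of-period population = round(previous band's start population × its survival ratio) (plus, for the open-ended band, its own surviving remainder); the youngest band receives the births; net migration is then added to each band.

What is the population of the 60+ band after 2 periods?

7440

Period 1.
Births: 5800 × 0.153 = 887
20–39: 3850 × 0.974 = 3750
40–59: 5800 × 0.955 = 5539
60+: 4600 × 0.96 + 4700 × 0.302 = 4416 + 1419 = 5835
Net migration: 0–19 + 120 → 1007; 20–39 + 80 → 3830; 40–59 + 90 → 5629; 60+ + 210 → 6045
Population now: 0–19=1007, 20–39=3830, 40–59=5629, 60+=6045
Period 2.
Births: 3830 × 0.153 = 586
20–39: 1007 × 0.974 = 981
40–59: 3830 × 0.955 = 3658
60+: 5629 × 0.96 + 6045 × 0.302 = 5404 + 1826 = 7230
Net migration: 0–19 + 120 → 706; 20–39 + 80 → 1061; 40–59 + 90 → 3748; 60+ + 210 → 7440
Population now: 0–19=706, 20–39=1061, 40–59=3748, 60+=7440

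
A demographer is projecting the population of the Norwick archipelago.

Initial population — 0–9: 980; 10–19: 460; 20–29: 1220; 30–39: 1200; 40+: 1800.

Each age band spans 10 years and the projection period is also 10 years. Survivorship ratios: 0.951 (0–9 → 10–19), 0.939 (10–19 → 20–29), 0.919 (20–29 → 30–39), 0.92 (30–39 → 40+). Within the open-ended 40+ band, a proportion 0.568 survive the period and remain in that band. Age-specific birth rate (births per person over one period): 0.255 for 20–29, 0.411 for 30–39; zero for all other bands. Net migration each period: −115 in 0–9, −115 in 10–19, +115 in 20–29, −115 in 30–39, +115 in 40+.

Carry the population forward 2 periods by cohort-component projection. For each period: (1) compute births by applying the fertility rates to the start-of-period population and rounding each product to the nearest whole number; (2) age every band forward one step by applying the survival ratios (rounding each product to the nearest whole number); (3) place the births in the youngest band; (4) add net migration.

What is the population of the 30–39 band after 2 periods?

388

[period 1]
Births: 1220 * 0.255 = 311, 1200 * 0.411 = 493 — total 804
10–19: 980 * 0.951 = 932
20–29: 460 * 0.939 = 432
30–39: 1220 * 0.919 = 1121
40+: 1200 * 0.92 + 1800 * 0.568 = 1104 + 1022 = 2126
Net migration: 0–9 − 115 → 689; 10–19 − 115 → 817; 20–29 + 115 → 547; 30–39 − 115 → 1006; 40+ + 115 → 2241
Population now: 0–9=689, 10–19=817, 20–29=547, 30–39=1006, 40+=2241
[period 2]
Births: 547 * 0.255 = 139, 1006 * 0.411 = 413 — total 552
10–19: 689 * 0.951 = 655
20–29: 817 * 0.939 = 767
30–39: 547 * 0.919 = 503
40+: 1006 * 0.92 + 2241 * 0.568 = 926 + 1273 = 2199
Net migration: 0–9 − 115 → 437; 10–19 − 115 → 540; 20–29 + 115 → 882; 30–39 − 115 → 388; 40+ + 115 → 2314
Population now: 0–9=437, 10–19=540, 20–29=882, 30–39=388, 40+=2314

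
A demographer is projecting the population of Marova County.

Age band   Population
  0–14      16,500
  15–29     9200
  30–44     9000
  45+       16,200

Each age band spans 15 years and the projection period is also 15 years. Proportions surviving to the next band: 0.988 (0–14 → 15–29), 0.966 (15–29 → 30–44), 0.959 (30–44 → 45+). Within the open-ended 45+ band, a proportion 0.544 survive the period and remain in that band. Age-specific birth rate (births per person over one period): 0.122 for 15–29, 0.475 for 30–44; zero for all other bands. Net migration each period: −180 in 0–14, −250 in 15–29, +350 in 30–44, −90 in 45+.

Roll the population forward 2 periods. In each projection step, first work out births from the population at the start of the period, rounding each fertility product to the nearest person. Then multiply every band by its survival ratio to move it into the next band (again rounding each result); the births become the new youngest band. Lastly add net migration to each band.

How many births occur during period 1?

[period 1]
Births: 9200 × 0.122 = 1122  |  9000 × 0.475 = 4275 — total 5397
15–29: 16500 × 0.988 = 16302
30–44: 9200 × 0.966 = 8887
45+: 9000 × 0.959 + 16200 × 0.544 = 8631 + 8813 = 17444
Net migration: 0–14 − 180 → 5217; 15–29 − 250 → 16052; 30–44 + 350 → 9237; 45+ − 90 → 17354
Population now: 0–14=5217, 15–29=16052, 30–44=9237, 45+=17354

5397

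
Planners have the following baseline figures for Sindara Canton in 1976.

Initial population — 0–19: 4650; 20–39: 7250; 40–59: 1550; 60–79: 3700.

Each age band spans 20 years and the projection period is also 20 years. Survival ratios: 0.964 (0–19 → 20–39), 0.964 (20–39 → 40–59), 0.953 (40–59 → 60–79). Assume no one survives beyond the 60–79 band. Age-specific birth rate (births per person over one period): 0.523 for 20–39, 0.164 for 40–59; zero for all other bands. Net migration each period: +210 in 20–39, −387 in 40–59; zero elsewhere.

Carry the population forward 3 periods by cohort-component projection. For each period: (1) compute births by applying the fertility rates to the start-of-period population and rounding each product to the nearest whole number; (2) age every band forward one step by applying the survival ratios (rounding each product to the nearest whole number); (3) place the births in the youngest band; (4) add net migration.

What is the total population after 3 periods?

13966

— Period 1 —
Births: 7250 * 0.523 = 3792  |  1550 * 0.164 = 254 → 4046
20–39: 4650 * 0.964 = 4483
40–59: 7250 * 0.964 = 6989
60–79: 1550 * 0.953 = 1477
Net migration: 20–39 + 210 → 4693; 40–59 − 387 → 6602
Population now: 0–19=4046, 20–39=4693, 40–59=6602, 60–79=1477
— Period 2 —
Births: 4693 * 0.523 = 2454  |  6602 * 0.164 = 1083 → 3537
20–39: 4046 * 0.964 = 3900
40–59: 4693 * 0.964 = 4524
60–79: 6602 * 0.953 = 6292
Net migration: 20–39 + 210 → 4110; 40–59 − 387 → 4137
Population now: 0–19=3537, 20–39=4110, 40–59=4137, 60–79=6292
— Period 3 —
Births: 4110 * 0.523 = 2150  |  4137 * 0.164 = 678 → 2828
20–39: 3537 * 0.964 = 3410
40–59: 4110 * 0.964 = 3962
60–79: 4137 * 0.953 = 3943
Net migration: 20–39 + 210 → 3620; 40–59 − 387 → 3575
Population now: 0–19=2828, 20–39=3620, 40–59=3575, 60–79=3943
Total after period 3: 2828 + 3620 + 3575 + 3943 = 13966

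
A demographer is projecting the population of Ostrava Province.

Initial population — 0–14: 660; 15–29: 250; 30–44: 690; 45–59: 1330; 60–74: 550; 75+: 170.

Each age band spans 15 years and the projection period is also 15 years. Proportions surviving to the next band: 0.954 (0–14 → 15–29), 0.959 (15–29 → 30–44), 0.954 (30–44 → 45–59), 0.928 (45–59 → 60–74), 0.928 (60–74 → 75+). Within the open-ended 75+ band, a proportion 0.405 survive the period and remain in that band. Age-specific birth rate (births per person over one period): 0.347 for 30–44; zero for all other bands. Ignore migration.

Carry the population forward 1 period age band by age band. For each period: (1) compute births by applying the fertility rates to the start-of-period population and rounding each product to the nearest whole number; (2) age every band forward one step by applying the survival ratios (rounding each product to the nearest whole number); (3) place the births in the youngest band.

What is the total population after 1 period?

3580

Numbering the groups 1..6 from youngest to oldest:
After projecting period 1:
Births: 690 * 0.347 = 239
Group 2: 660 * 0.954 = 630
Group 3: 250 * 0.959 = 240
Group 4: 690 * 0.954 = 658
Group 5: 1330 * 0.928 = 1234
Group 6: 550 * 0.928 + 170 * 0.405 = 510 + 69 = 579
→ [239, 630, 240, 658, 1234, 579]
Total after period 1: 239 + 630 + 240 + 658 + 1234 + 579 = 3580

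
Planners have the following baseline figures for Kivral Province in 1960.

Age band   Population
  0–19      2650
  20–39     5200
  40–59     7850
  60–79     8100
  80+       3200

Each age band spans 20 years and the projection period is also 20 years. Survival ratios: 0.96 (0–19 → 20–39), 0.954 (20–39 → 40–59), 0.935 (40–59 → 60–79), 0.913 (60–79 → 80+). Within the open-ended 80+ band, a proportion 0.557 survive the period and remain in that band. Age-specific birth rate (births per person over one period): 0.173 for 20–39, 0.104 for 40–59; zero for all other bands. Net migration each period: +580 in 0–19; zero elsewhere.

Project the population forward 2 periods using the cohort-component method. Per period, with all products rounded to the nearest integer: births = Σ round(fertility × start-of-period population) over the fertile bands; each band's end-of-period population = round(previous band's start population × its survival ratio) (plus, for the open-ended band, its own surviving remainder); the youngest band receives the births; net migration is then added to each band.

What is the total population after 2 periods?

Call the groups 1 to 5, youngest first.
— Period 1 —
Births: 5200 * 0.173 = 900 ; 7850 * 0.104 = 816 ⇒ total 1716
Group 2: 2650 * 0.96 = 2544
Group 3: 5200 * 0.954 = 4961
Group 4: 7850 * 0.935 = 7340
Group 5: 8100 * 0.913 + 3200 * 0.557 = 7395 + 1782 = 9177
Net migration: Group 1 + 580 → 2296
Giving 2296 / 2544 / 4961 / 7340 / 9177.
— Period 2 —
Births: 2544 * 0.173 = 440 ; 4961 * 0.104 = 516 ⇒ total 956
Group 2: 2296 * 0.96 = 2204
Group 3: 2544 * 0.954 = 2427
Group 4: 4961 * 0.935 = 4639
Group 5: 7340 * 0.913 + 9177 * 0.557 = 6701 + 5112 = 11813
Net migration: Group 1 + 580 → 1536
Giving 1536 / 2204 / 2427 / 4639 / 11813.
Total after period 2: 1536 + 2204 + 2427 + 4639 + 11813 = 22619

22619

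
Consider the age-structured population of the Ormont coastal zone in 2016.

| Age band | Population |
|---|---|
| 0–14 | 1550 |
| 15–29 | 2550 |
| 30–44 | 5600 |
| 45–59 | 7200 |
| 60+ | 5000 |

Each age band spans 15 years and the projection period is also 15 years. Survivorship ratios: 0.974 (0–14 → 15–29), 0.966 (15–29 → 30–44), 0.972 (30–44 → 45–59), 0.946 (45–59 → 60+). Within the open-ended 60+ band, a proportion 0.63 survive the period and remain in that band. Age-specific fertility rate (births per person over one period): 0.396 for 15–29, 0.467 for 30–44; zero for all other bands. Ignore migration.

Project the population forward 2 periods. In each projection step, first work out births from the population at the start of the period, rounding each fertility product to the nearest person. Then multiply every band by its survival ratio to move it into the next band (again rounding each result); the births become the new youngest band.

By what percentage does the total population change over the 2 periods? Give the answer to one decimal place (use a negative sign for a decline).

Numbering the bands 1..5 from youngest to oldest:
Period 1.
Births: 2550 × 0.396 = 1010 ; 5600 × 0.467 = 2615 → total 3625
Band 2: 1550 × 0.974 = 1510
Band 3: 2550 × 0.966 = 2463
Band 4: 5600 × 0.972 = 5443
Band 5: 7200 × 0.946 + 5000 × 0.63 = 6811 + 3150 = 9961
Population now: 0–14=3625, 15–29=1510, 30–44=2463, 45–59=5443, 60+=9961
Period 2.
Births: 1510 × 0.396 = 598 ; 2463 × 0.467 = 1150 → total 1748
Band 2: 3625 × 0.974 = 3531
Band 3: 1510 × 0.966 = 1459
Band 4: 2463 × 0.972 = 2394
Band 5: 5443 × 0.946 + 9961 × 0.63 = 5149 + 6275 = 11424
Population now: 0–14=1748, 15–29=3531, 30–44=1459, 45–59=2394, 60+=11424
Total: 21900 → 20556; change = -1344; percentage change = -6.1%

-6.1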